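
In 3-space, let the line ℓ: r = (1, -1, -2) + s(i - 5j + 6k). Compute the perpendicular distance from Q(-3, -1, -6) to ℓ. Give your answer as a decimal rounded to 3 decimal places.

4.399

Taking (1, -1, -2) on ℓ with direction v = (1, -5, 6): w = Q − (1, -1, -2) = (-4, 0, -4), and w × v = (-20, 20, 20).
Distance = |w × v| / |v| = √1200 / √62 ≈ 4.399.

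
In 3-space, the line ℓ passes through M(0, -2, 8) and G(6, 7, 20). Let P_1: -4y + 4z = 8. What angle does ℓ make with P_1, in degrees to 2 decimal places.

A direction vector for ℓ is G − M = (6, 9, 12).
sin θ = |n·v| / (|n||v|) = |12| / (√32 · √261) = 0.13131.
θ ≈ 7.55°.

7.55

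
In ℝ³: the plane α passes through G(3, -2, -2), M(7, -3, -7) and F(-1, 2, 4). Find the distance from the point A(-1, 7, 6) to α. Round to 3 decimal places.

0.212

GM = (4, -1, -5), GF = (-4, 4, 6); a normal to α is GM × GF = (14, -4, 12).
Using G: α has equation 14x - 4y + 12z = 26.
n·A − d = (14)·(-1) + (-4)·(7) + (12)·(6) − 26 = 4; |n| = √356.
Distance = |4| / √356 = 4/√356 ≈ 0.212.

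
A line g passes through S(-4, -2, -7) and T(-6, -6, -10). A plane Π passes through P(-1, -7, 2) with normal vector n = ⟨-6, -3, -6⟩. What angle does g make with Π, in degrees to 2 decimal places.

60.06

A direction vector for g is T − S = (-2, -4, -3).
Π: n·r = n·P gives -6x - 3y - 6z = 15.
sin θ = |n·v| / (|n||v|) = |42| / (√81 · √29) = 0.86658.
θ ≈ 60.06°.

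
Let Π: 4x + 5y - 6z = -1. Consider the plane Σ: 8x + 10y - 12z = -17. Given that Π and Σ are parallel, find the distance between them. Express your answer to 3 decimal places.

0.855

Rescale Σ by 1/2: 4x + 5y - 6z = -17/2. Then distance = |-1 − (-17/2)| / √77 ≈ 0.855.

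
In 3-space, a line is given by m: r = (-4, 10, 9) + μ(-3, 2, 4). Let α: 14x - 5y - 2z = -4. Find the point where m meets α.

(2, 6, 1)

Substitute r = (-4, 10, 9) + t(-3, 2, 4) into the plane: -124 + (-60)t = -4, so t = -2.
Intersection: (-4, 10, 9) + (-2)·(-3, 2, 4) = (2, 6, 1).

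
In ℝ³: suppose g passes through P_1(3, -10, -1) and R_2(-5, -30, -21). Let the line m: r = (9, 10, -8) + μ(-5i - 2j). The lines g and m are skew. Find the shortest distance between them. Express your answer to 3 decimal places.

17.191

A direction vector for g is R_2 − P_1 = (-8, -20, -20).
Common perpendicular direction n = (-8, -20, -20) × (-5, -2, 0) = (-40, 100, -84).
With w = (9, 10, -8) − (3, -10, -1) = (6, 20, -7), w · n = 2348.
Distance = |w · n| / |n| = |2348| / √18656 ≈ 17.191.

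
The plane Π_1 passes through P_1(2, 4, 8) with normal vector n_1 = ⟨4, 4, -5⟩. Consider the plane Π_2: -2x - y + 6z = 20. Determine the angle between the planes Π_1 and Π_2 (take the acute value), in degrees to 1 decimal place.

29.7

Π_1: n_1·r = n_1·P_1 gives 4x + 4y - 5z = -16.
cos θ = |n₁·n₂| / (|n₁||n₂|) = |-42| / (√57 · √41).
θ = arccos(0.86880) ≈ 29.7°.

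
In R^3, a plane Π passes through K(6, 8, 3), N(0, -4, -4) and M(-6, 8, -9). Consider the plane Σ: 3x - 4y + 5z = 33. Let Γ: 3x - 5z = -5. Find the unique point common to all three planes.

(10, 8, 7)

KN = (-6, -12, -7), KM = (-12, 0, -12); a normal to Π is KN × KM = (144, 12, -144).
Using K: Π has equation 144x + 12y - 144z = 528.
Solving the 3×3 linear system 144x + 12y - 144z = 528, 3x - 4y + 5z = 33, 3x - 5z = -5 (e.g. by elimination or Cramer's rule, determinant = 1512) gives (10, 8, 7).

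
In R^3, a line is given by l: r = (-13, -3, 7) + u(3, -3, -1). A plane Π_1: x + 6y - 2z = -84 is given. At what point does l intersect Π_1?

(-4, -12, 4)

Substitute r = (-13, -3, 7) + t(3, -3, -1) into the plane: -45 + (-13)t = -84, so t = 3.
Intersection: (-13, -3, 7) + 3·(3, -3, -1) = (-4, -12, 4).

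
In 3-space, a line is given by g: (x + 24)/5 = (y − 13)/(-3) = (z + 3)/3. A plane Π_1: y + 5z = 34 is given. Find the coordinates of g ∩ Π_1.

g has direction (5, -3, 3) through (-24, 13, -3).
Substitute r = (-24, 13, -3) + t(5, -3, 3) into the plane: -2 + 12t = 34, so t = 3.
Intersection: (-24, 13, -3) + 3·(5, -3, 3) = (-9, 4, 6).

(-9, 4, 6)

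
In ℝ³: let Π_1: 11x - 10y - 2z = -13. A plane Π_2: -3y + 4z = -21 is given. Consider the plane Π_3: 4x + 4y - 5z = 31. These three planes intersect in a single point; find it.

Solving the 3×3 linear system 11x - 10y - 2z = -13, -3y + 4z = -21, 4x + 4y - 5z = 31 (e.g. by elimination or Cramer's rule, determinant = -195) gives (1, 3, -3).

(1, 3, -3)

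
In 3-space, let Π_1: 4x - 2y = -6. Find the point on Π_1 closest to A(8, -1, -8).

Foot = A − λn with λ = (n·A − d)/|n|² = (34 − (-6))/20 = 2.
Foot = (8, -1, -8) − 2·(4, -2, 0) = (0, 3, -8).

(0, 3, -8)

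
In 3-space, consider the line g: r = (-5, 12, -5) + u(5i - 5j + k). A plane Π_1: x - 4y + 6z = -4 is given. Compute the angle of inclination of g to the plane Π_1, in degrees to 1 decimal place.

sin θ = |n·v| / (|n||v|) = |31| / (√53 · √51) = 0.59626.
θ ≈ 36.6°.

36.6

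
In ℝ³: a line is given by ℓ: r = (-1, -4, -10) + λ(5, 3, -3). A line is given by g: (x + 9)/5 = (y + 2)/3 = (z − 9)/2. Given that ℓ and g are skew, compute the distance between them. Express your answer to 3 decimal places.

g has direction (5, 3, 2) through (-9, -2, 9).
Common perpendicular direction n = (5, 3, -3) × (5, 3, 2) = (15, -25, 0).
With w = (-9, -2, 9) − (-1, -4, -10) = (-8, 2, 19), w · n = -170.
Distance = |w · n| / |n| = |-170| / √850 ≈ 5.831.

5.831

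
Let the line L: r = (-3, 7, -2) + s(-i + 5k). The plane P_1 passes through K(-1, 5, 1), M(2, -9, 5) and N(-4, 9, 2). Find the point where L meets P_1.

KM = (3, -14, 4), KN = (-3, 4, 1); a normal to P_1 is KM × KN = (-30, -15, -30).
Using K: P_1 has equation -30x - 15y - 30z = -75.
Substitute r = (-3, 7, -2) + t(-1, 0, 5) into the plane: 45 + (-120)t = -75, so t = 1.
Intersection: (-3, 7, -2) + 1·(-1, 0, 5) = (-4, 7, 3).

(-4, 7, 3)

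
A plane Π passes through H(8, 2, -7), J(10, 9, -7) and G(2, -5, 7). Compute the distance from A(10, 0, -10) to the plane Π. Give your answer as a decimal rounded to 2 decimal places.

HJ = (2, 7, 0), HG = (-6, -7, 14); a normal to Π is HJ × HG = (98, -28, 28).
Using H: Π has equation 98x - 28y + 28z = 532.
n·A − d = (98)·(10) + (-28)·(0) + (28)·(-10) − 532 = 168; |n| = √11172.
Distance = |168| / √11172 = 168/√11172 ≈ 1.59.

1.59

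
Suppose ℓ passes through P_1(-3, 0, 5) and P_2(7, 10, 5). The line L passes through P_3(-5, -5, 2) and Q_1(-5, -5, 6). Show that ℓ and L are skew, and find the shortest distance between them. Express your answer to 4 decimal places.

A direction vector for ℓ is P_2 − P_1 = (10, 10, 0).
A direction vector for L is Q_1 − P_3 = (0, 0, 4).
Common perpendicular direction n = (10, 10, 0) × (0, 0, 4) = (40, -40, 0).
With w = (-5, -5, 2) − (-3, 0, 5) = (-2, -5, -3), w · n = 120.
Since n ≠ 0 the lines are not parallel, and w · n = 120 ≠ 0 so they do not intersect; hence they are skew.
Distance = |w · n| / |n| = |120| / √3200 ≈ 2.1213.

2.1213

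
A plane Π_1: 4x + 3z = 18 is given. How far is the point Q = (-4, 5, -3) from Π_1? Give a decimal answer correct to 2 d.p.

n·Q − d = (4)·(-4) + (0)·(5) + (3)·(-3) − 18 = -43; |n| = √25.
Distance = |-43| / √25 = 43/√25 ≈ 8.60.

8.60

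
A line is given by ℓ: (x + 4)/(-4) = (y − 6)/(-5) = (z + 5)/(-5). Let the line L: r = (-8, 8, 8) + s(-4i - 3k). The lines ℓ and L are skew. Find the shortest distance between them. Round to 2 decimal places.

ℓ has direction (-4, -5, -5) through (-4, 6, -5).
Common perpendicular direction n = (-4, -5, -5) × (-4, 0, -3) = (15, 8, -20).
With w = (-8, 8, 8) − (-4, 6, -5) = (-4, 2, 13), w · n = -304.
Distance = |w · n| / |n| = |-304| / √689 ≈ 11.58.

11.58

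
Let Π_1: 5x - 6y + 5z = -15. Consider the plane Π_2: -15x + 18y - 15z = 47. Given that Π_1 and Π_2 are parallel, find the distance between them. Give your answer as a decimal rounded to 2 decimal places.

Rescale Π_2 by 1/(-3): 5x - 6y + 5z = -47/3. Then distance = |-15 − (-47/3)| / √86 ≈ 0.07.

0.07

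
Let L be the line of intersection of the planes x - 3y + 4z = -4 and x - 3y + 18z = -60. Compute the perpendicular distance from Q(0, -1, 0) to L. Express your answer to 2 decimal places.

Direction of L: (1, -3, 4) × (1, -3, 18) = (-42, -14, 0).
A point on L: solving the two plane equations with x = 0 gives (0, -4, -4).
Taking (0, -4, -4) on L with direction v = (-42, -14, 0): w = Q − (0, -4, -4) = (0, 3, 4), and w × v = (56, -168, 126).
Distance = |w × v| / |v| = √47236 / √1960 ≈ 4.91.

4.91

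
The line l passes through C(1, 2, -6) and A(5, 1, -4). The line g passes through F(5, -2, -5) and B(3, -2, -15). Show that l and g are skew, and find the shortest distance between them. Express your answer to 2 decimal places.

A direction vector for l is A − C = (4, -1, 2).
A direction vector for g is B − F = (-2, 0, -10).
Common perpendicular direction n = (4, -1, 2) × (-2, 0, -10) = (10, 36, -2).
With w = (5, -2, -5) − (1, 2, -6) = (4, -4, 1), w · n = -106.
Since n ≠ 0 the lines are not parallel, and w · n = -106 ≠ 0 so they do not intersect; hence they are skew.
Distance = |w · n| / |n| = |-106| / √1400 ≈ 2.83.

2.83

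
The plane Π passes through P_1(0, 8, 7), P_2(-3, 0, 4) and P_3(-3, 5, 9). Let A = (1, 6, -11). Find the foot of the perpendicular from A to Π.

(6, 3, -8)

P_1P_2 = (-3, -8, -3), P_1P_3 = (-3, -3, 2); a normal to Π is P_1P_2 × P_1P_3 = (-25, 15, -15).
Using P_1: Π has equation -25x + 15y - 15z = 15.
Foot = A − λn with λ = (n·A − d)/|n|² = (230 − 15)/1075 = 1/5.
Foot = (1, 6, -11) − (1/5)·(-25, 15, -15) = (6, 3, -8).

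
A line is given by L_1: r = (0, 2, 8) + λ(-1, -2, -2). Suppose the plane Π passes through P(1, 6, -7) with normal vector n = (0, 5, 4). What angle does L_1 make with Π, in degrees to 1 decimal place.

69.6

Π: n·r = n·P gives 5y + 4z = 2.
sin θ = |n·v| / (|n||v|) = |-18| / (√41 · √9) = 0.93704.
θ ≈ 69.6°.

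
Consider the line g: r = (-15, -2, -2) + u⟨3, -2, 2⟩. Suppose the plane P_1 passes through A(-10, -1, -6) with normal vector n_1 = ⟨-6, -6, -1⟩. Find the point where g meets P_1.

(-3, -10, 6)

P_1: n_1·r = n_1·A gives -6x - 6y - z = 72.
Substitute r = (-15, -2, -2) + t(3, -2, 2) into the plane: 104 + (-8)t = 72, so t = 4.
Intersection: (-15, -2, -2) + 4·(3, -2, 2) = (-3, -10, 6).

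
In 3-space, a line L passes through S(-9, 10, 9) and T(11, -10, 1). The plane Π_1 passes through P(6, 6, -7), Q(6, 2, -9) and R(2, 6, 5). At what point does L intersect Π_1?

A direction vector for L is T − S = (20, -20, -8).
PQ = (0, -4, -2), PR = (-4, 0, 12); a normal to Π_1 is PQ × PR = (-48, 8, -16).
Using P: Π_1 has equation -48x + 8y - 16z = -128.
Substitute r = (-9, 10, 9) + t(20, -20, -8) into the plane: 368 + (-992)t = -128, so t = 1/2.
Intersection: (-9, 10, 9) + (1/2)·(20, -20, -8) = (1, 0, 5).

(1, 0, 5)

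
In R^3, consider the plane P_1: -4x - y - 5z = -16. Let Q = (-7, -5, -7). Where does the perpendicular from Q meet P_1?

(1, -3, 3)

Foot = Q − λn with λ = (n·Q − d)/|n|² = (68 − (-16))/42 = 2.
Foot = (-7, -5, -7) − 2·(-4, -1, -5) = (1, -3, 3).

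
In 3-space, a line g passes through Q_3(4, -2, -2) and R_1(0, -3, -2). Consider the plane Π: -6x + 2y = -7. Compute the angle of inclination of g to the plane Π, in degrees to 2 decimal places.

57.53

A direction vector for g is R_1 − Q_3 = (-4, -1, 0).
sin θ = |n·v| / (|n||v|) = |22| / (√40 · √17) = 0.84366.
θ ≈ 57.53°.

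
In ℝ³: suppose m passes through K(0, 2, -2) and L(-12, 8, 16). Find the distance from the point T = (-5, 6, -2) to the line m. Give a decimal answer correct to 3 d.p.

5.196

A direction vector for m is L − K = (-12, 6, 18).
Taking (0, 2, -2) on m with direction v = (-12, 6, 18): w = T − (0, 2, -2) = (-5, 4, 0), and w × v = (72, 90, 18).
Distance = |w × v| / |v| = √13608 / √504 ≈ 5.196.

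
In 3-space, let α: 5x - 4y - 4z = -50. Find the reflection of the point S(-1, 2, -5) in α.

(-11, 10, 3)

λ = (n·S − d)/|n|² = (7 − (-50))/57 = 1.
Reflection = S − 2λn = (-1, 2, -5) − 2·(5, -4, -4) = (-11, 10, 3).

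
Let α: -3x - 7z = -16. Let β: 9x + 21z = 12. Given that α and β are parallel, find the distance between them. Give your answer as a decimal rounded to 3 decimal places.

Rescale β by 1/(-3): -3x - 7z = -4. Then distance = |-16 − (-4)| / √58 ≈ 1.576.

1.576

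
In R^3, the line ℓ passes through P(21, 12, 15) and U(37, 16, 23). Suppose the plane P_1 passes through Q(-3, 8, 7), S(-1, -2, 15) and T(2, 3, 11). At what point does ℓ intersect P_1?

A direction vector for ℓ is U − P = (16, 4, 8).
QS = (2, -10, 8), QT = (5, -5, 4); a normal to P_1 is QS × QT = (0, 32, 40).
Using Q: P_1 has equation 32y + 40z = 536.
Substitute r = (21, 12, 15) + t(16, 4, 8) into the plane: 984 + 448t = 536, so t = -1.
Intersection: (21, 12, 15) + (-1)·(16, 4, 8) = (5, 8, 7).

(5, 8, 7)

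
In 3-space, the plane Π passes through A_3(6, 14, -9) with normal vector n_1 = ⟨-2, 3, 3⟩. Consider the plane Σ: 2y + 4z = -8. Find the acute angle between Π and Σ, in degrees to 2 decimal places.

30.89

Π: n_1·r = n_1·A_3 gives -2x + 3y + 3z = 3.
cos θ = |n₁·n₂| / (|n₁||n₂|) = |18| / (√22 · √20).
θ = arccos(0.85812) ≈ 30.89°.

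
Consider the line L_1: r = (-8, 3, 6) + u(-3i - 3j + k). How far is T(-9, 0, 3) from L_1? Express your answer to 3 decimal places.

Taking (-8, 3, 6) on L_1 with direction v = (-3, -3, 1): w = T − (-8, 3, 6) = (-1, -3, -3), and w × v = (-12, 10, -6).
Distance = |w × v| / |v| = √280 / √19 ≈ 3.839.

3.839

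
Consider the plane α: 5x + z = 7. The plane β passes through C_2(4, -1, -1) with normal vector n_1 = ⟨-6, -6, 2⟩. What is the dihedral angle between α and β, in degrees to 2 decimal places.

β: n_1·r = n_1·C_2 gives -6x - 6y + 2z = -20.
cos θ = |n₁·n₂| / (|n₁||n₂|) = |-28| / (√26 · √76).
θ = arccos(0.62989) ≈ 50.96°.

50.96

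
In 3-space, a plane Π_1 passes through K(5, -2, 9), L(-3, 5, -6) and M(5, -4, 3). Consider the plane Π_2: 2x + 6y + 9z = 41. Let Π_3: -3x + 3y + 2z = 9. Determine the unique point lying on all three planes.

KL = (-8, 7, -15), KM = (0, -2, -6); a normal to Π_1 is KL × KM = (-72, -48, 16).
Using K: Π_1 has equation -72x - 48y + 16z = -120.
Solving the 3×3 linear system -72x - 48y + 16z = -120, 2x + 6y + 9z = 41, -3x + 3y + 2z = 9 (e.g. by elimination or Cramer's rule, determinant = 2952) gives (1, 2, 3).

(1, 2, 3)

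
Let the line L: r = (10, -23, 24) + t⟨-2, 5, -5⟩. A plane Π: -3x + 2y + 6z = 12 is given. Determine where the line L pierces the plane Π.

(2, -3, 4)

Substitute r = (10, -23, 24) + t(-2, 5, -5) into the plane: 68 + (-14)t = 12, so t = 4.
Intersection: (10, -23, 24) + 4·(-2, 5, -5) = (2, -3, 4).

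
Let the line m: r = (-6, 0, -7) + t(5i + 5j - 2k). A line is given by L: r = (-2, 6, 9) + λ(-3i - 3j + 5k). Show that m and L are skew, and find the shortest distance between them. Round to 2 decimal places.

Common perpendicular direction n = (5, 5, -2) × (-3, -3, 5) = (19, -19, 0).
With w = (-2, 6, 9) − (-6, 0, -7) = (4, 6, 16), w · n = -38.
Since n ≠ 0 the lines are not parallel, and w · n = -38 ≠ 0 so they do not intersect; hence they are skew.
Distance = |w · n| / |n| = |-38| / √722 ≈ 1.41.

1.41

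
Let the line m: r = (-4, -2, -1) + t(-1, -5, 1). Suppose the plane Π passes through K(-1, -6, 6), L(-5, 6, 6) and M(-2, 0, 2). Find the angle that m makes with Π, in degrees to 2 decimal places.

KL = (-4, 12, 0), KM = (-1, 6, -4); a normal to Π is KL × KM = (-48, -16, -12).
Using K: Π has equation -48x - 16y - 12z = 72.
sin θ = |n·v| / (|n||v|) = |116| / (√2704 · √27) = 0.42931.
θ ≈ 25.42°.

25.42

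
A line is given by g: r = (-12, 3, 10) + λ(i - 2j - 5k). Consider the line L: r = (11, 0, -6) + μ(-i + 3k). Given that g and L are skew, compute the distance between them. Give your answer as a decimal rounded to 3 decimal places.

Common perpendicular direction n = (1, -2, -5) × (-1, 0, 3) = (-6, 2, -2).
With w = (11, 0, -6) − (-12, 3, 10) = (23, -3, -16), w · n = -112.
Distance = |w · n| / |n| = |-112| / √44 ≈ 16.885.

16.885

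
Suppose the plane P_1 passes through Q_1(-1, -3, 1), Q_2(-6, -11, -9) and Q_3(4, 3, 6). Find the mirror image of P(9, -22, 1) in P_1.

(-15, 8, -11)

Q_1Q_2 = (-5, -8, -10), Q_1Q_3 = (5, 6, 5); a normal to P_1 is Q_1Q_2 × Q_1Q_3 = (20, -25, 10).
Using Q_1: P_1 has equation 20x - 25y + 10z = 65.
λ = (n·P − d)/|n|² = (740 − 65)/1125 = 3/5.
Reflection = P − 2λn = (9, -22, 1) − (6/5)·(20, -25, 10) = (-15, 8, -11).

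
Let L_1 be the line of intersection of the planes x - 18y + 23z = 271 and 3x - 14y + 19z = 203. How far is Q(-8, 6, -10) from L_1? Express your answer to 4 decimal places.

21.1182

Direction of L_1: (1, -18, 23) × (3, -14, 19) = (-20, 50, 40).
A point on L_1: solving the two plane equations with x = -6 gives (-6, -9, 5).
Taking (-6, -9, 5) on L_1 with direction v = (-20, 50, 40): w = Q − (-6, -9, 5) = (-2, 15, -15), and w × v = (1350, 380, 200).
Distance = |w × v| / |v| = √2006900 / √4500 ≈ 21.1182.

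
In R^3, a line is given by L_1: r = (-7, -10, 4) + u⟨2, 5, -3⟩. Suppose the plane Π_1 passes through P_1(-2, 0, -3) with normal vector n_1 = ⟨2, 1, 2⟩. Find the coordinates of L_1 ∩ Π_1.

(-3, 0, -2)

Π_1: n_1·r = n_1·P_1 gives 2x + y + 2z = -10.
Substitute r = (-7, -10, 4) + t(2, 5, -3) into the plane: -16 + 3t = -10, so t = 2.
Intersection: (-7, -10, 4) + 2·(2, 5, -3) = (-3, 0, -2).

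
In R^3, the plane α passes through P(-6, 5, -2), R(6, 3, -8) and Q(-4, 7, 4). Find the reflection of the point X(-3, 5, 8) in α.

(-3, 11, 6)

PR = (12, -2, -6), PQ = (2, 2, 6); a normal to α is PR × PQ = (0, -84, 28).
Using P: α has equation -84y + 28z = -476.
λ = (n·X − d)/|n|² = (-196 − (-476))/7840 = 1/28.
Reflection = X − 2λn = (-3, 5, 8) − (1/14)·(0, -84, 28) = (-3, 11, 6).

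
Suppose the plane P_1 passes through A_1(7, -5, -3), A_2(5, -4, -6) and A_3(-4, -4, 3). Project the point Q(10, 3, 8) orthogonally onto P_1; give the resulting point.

(8, -7, 6)

A_1A_2 = (-2, 1, -3), A_1A_3 = (-11, 1, 6); a normal to P_1 is A_1A_2 × A_1A_3 = (9, 45, 9).
Using A_1: P_1 has equation 9x + 45y + 9z = -189.
Foot = Q − λn with λ = (n·Q − d)/|n|² = (297 − (-189))/2187 = 2/9.
Foot = (10, 3, 8) − (2/9)·(9, 45, 9) = (8, -7, 6).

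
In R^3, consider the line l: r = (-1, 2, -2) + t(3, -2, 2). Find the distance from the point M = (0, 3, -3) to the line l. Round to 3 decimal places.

Taking (-1, 2, -2) on l with direction v = (3, -2, 2): w = M − (-1, 2, -2) = (1, 1, -1), and w × v = (0, -5, -5).
Distance = |w × v| / |v| = √50 / √17 ≈ 1.715.

1.715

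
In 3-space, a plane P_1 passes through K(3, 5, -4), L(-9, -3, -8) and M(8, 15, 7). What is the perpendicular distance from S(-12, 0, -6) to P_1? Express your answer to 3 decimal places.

KL = (-12, -8, -4), KM = (5, 10, 11); a normal to P_1 is KL × KM = (-48, 112, -80).
Using K: P_1 has equation -48x + 112y - 80z = 736.
n·S − d = (-48)·(-12) + (112)·(0) + (-80)·(-6) − 736 = 320; |n| = √21248.
Distance = |320| / √21248 = 320/√21248 ≈ 2.195.

2.195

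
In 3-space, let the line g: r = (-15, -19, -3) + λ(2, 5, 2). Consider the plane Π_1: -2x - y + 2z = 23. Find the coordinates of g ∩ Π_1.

(-7, 1, 5)

Substitute r = (-15, -19, -3) + t(2, 5, 2) into the plane: 43 + (-5)t = 23, so t = 4.
Intersection: (-15, -19, -3) + 4·(2, 5, 2) = (-7, 1, 5).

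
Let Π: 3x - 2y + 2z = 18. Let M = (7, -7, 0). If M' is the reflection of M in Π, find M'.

λ = (n·M − d)/|n|² = (35 − 18)/17 = 1.
Reflection = M − 2λn = (7, -7, 0) − 2·(3, -2, 2) = (1, -3, -4).

(1, -3, -4)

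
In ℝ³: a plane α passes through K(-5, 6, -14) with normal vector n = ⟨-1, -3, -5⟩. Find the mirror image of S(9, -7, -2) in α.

α: n·r = n·K gives -x - 3y - 5z = 57.
λ = (n·S − d)/|n|² = (22 − 57)/35 = -1.
Reflection = S − 2λn = (9, -7, -2) − (-2)·(-1, -3, -5) = (7, -13, -12).

(7, -13, -12)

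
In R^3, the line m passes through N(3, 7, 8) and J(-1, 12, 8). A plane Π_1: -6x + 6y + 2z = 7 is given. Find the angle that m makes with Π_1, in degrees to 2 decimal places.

A direction vector for m is J − N = (-4, 5, 0).
sin θ = |n·v| / (|n||v|) = |54| / (√76 · √41) = 0.96738.
θ ≈ 75.32°.

75.32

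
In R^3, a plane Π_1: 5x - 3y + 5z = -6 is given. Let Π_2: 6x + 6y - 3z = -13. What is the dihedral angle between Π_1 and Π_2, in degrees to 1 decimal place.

cos θ = |n₁·n₂| / (|n₁||n₂|) = |-3| / (√59 · √81).
θ = arccos(0.04340) ≈ 87.5°.

87.5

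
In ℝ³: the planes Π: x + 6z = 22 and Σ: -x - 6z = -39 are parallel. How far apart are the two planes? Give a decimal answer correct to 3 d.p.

Rescale Σ by 1/(-1): x + 6z = 39. Then distance = |22 − 39| / √37 ≈ 2.795.

2.795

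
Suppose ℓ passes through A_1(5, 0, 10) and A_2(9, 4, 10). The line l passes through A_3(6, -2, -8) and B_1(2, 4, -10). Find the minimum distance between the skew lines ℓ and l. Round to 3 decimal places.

A direction vector for ℓ is A_2 − A_1 = (4, 4, 0).
A direction vector for l is B_1 − A_3 = (-4, 6, -2).
Common perpendicular direction n = (4, 4, 0) × (-4, 6, -2) = (-8, 8, 40).
With w = (6, -2, -8) − (5, 0, 10) = (1, -2, -18), w · n = -744.
Distance = |w · n| / |n| = |-744| / √1728 ≈ 17.898.

17.898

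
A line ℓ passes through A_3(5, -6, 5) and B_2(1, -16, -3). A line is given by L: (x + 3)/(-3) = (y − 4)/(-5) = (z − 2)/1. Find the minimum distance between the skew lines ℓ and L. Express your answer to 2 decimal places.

A direction vector for ℓ is B_2 − A_3 = (-4, -10, -8).
L has direction (-3, -5, 1) through (-3, 4, 2).
Common perpendicular direction n = (-4, -10, -8) × (-3, -5, 1) = (-50, 28, -10).
With w = (-3, 4, 2) − (5, -6, 5) = (-8, 10, -3), w · n = 710.
Distance = |w · n| / |n| = |710| / √3384 ≈ 12.21.

12.21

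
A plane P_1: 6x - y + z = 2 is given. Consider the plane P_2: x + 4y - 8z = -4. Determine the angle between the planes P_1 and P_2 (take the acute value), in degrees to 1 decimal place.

cos θ = |n₁·n₂| / (|n₁||n₂|) = |-6| / (√38 · √81).
θ = arccos(0.10815) ≈ 83.8°.

83.8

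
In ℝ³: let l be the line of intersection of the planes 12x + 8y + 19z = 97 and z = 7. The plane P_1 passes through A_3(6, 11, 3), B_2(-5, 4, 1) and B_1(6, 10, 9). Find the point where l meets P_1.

Direction of l: (12, 8, 19) × (0, 0, 1) = (8, -12, 0).
A point on l: solving the two plane equations with x = -1 gives (-1, -3, 7).
A_3B_2 = (-11, -7, -2), A_3B_1 = (0, -1, 6); a normal to P_1 is A_3B_2 × A_3B_1 = (-44, 66, 11).
Using A_3: P_1 has equation -44x + 66y + 11z = 495.
Substitute r = (-1, -3, 7) + t(8, -12, 0) into the plane: -77 + (-1144)t = 495, so t = -1/2.
Intersection: (-1, -3, 7) + (-1/2)·(8, -12, 0) = (-5, 3, 7).

(-5, 3, 7)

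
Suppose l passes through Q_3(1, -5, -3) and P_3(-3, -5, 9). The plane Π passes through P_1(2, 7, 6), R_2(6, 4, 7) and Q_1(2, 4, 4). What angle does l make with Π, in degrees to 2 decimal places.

A direction vector for l is P_3 − Q_3 = (-4, 0, 12).
P_1R_2 = (4, -3, 1), P_1Q_1 = (0, -3, -2); a normal to Π is P_1R_2 × P_1Q_1 = (9, 8, -12).
Using P_1: Π has equation 9x + 8y - 12z = 2.
sin θ = |n·v| / (|n||v|) = |-180| / (√289 · √160) = 0.83707.
θ ≈ 56.83°.

56.83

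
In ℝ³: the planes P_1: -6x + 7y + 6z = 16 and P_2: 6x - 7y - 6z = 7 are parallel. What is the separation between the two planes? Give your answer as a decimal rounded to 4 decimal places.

2.0909

Rescale P_2 by 1/(-1): -6x + 7y + 6z = -7. Then distance = |16 − (-7)| / √121 ≈ 2.0909.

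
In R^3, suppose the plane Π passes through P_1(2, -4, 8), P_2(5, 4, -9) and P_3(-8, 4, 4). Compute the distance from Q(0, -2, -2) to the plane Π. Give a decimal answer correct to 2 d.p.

3.78

P_1P_2 = (3, 8, -17), P_1P_3 = (-10, 8, -4); a normal to Π is P_1P_2 × P_1P_3 = (104, 182, 104).
Using P_1: Π has equation 104x + 182y + 104z = 312.
n·Q − d = (104)·(0) + (182)·(-2) + (104)·(-2) − 312 = -884; |n| = √54756.
Distance = |-884| / √54756 = 884/√54756 ≈ 3.78.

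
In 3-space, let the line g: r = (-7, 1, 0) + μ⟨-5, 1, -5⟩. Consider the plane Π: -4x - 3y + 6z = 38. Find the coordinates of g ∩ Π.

(-2, 0, 5)

Substitute r = (-7, 1, 0) + t(-5, 1, -5) into the plane: 25 + (-13)t = 38, so t = -1.
Intersection: (-7, 1, 0) + (-1)·(-5, 1, -5) = (-2, 0, 5).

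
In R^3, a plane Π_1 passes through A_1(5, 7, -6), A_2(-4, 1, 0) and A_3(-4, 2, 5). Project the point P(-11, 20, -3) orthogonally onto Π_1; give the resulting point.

(1, 5, 0)

A_1A_2 = (-9, -6, 6), A_1A_3 = (-9, -5, 11); a normal to Π_1 is A_1A_2 × A_1A_3 = (-36, 45, -9).
Using A_1: Π_1 has equation -36x + 45y - 9z = 189.
Foot = P − λn with λ = (n·P − d)/|n|² = (1323 − 189)/3402 = 1/3.
Foot = (-11, 20, -3) − (1/3)·(-36, 45, -9) = (1, 5, 0).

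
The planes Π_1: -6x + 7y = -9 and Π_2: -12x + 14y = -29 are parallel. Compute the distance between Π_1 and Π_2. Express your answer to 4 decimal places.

Rescale Π_2 by 1/2: -6x + 7y = -29/2. Then distance = |-9 − (-29/2)| / √85 ≈ 0.5966.

0.5966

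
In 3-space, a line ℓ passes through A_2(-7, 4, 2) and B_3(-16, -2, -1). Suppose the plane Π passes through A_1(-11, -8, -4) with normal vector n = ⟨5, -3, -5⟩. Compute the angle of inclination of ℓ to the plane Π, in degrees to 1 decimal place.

A direction vector for ℓ is B_3 − A_2 = (-9, -6, -3).
Π: n·r = n·A_1 gives 5x - 3y - 5z = -11.
sin θ = |n·v| / (|n||v|) = |-12| / (√59 · √126) = 0.13918.
θ ≈ 8.0°.

8.0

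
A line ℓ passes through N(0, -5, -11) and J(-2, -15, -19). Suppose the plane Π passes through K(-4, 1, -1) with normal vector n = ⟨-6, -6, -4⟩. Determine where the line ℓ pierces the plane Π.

A direction vector for ℓ is J − N = (-2, -10, -8).
Π: n·r = n·K gives -6x - 6y - 4z = 22.
Substitute r = (0, -5, -11) + t(-2, -10, -8) into the plane: 74 + 104t = 22, so t = -1/2.
Intersection: (0, -5, -11) + (-1/2)·(-2, -10, -8) = (1, 0, -7).

(1, 0, -7)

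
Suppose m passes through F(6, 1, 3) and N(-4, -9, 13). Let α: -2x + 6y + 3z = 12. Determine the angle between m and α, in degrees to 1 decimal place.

A direction vector for m is N − F = (-10, -10, 10).
sin θ = |n·v| / (|n||v|) = |-10| / (√49 · √300) = 0.08248.
θ ≈ 4.7°.

4.7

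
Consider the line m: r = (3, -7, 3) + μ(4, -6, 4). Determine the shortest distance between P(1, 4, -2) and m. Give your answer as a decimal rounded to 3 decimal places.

Taking (3, -7, 3) on m with direction v = (4, -6, 4): w = P − (3, -7, 3) = (-2, 11, -5), and w × v = (14, -12, -32).
Distance = |w × v| / |v| = √1364 / √68 ≈ 4.479.

4.479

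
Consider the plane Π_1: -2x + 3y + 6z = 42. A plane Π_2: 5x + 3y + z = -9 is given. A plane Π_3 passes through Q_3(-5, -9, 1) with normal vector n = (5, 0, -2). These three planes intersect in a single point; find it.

(-3, 0, 6)

Π_3: n·r = n·Q_3 gives 5x - 2z = -27.
Solving the 3×3 linear system -2x + 3y + 6z = 42, 5x + 3y + z = -9, 5x - 2z = -27 (e.g. by elimination or Cramer's rule, determinant = -33) gives (-3, 0, 6).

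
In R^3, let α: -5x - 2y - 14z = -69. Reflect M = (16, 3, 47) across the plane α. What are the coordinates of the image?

(-14, -9, -37)

λ = (n·M − d)/|n|² = (-744 − (-69))/225 = -3.
Reflection = M − 2λn = (16, 3, 47) − (-6)·(-5, -2, -14) = (-14, -9, -37).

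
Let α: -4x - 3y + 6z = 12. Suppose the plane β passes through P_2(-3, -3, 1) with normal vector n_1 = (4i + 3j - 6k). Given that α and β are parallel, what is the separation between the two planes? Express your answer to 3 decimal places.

β: n_1·r = n_1·P_2 gives 4x + 3y - 6z = -27.
Rescale β by 1/(-1): -4x - 3y + 6z = 27. Then distance = |12 − 27| / √61 ≈ 1.921.

1.921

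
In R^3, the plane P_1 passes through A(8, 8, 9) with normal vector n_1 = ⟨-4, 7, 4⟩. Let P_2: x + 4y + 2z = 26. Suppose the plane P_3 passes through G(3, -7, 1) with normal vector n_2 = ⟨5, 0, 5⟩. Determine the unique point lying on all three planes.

P_1: n_1·r = n_1·A gives -4x + 7y + 4z = 60.
P_3: n_2·r = n_2·G gives 5x + 5z = 20.
Solving the 3×3 linear system -4x + 7y + 4z = 60, x + 4y + 2z = 26, 5x + 5z = 20 (e.g. by elimination or Cramer's rule, determinant = -125) gives (-2, 4, 6).

(-2, 4, 6)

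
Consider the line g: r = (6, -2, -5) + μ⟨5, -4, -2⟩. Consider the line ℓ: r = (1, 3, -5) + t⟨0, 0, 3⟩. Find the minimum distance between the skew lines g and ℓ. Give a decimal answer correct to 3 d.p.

Common perpendicular direction n = (5, -4, -2) × (0, 0, 3) = (-12, -15, 0).
With w = (1, 3, -5) − (6, -2, -5) = (-5, 5, 0), w · n = -15.
Distance = |w · n| / |n| = |-15| / √369 ≈ 0.781.

0.781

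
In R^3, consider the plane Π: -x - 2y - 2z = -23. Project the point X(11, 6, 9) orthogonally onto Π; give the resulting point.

Foot = X − λn with λ = (n·X − d)/|n|² = (-41 − (-23))/9 = -2.
Foot = (11, 6, 9) − (-2)·(-1, -2, -2) = (9, 2, 5).

(9, 2, 5)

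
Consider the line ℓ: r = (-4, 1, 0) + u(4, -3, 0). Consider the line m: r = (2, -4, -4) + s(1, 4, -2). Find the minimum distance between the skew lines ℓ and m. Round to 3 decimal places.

Common perpendicular direction n = (4, -3, 0) × (1, 4, -2) = (6, 8, 19).
With w = (2, -4, -4) − (-4, 1, 0) = (6, -5, -4), w · n = -80.
Distance = |w · n| / |n| = |-80| / √461 ≈ 3.726.

3.726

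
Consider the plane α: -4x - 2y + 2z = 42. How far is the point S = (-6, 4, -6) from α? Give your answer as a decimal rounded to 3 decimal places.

7.757

n·S − d = (-4)·(-6) + (-2)·(4) + (2)·(-6) − 42 = -38; |n| = √24.
Distance = |-38| / √24 = 38/√24 ≈ 7.757.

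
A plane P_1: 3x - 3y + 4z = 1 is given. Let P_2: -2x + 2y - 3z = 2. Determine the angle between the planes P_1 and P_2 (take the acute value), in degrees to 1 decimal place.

cos θ = |n₁·n₂| / (|n₁||n₂|) = |-24| / (√34 · √17).
θ = arccos(0.99827) ≈ 3.4°.

3.4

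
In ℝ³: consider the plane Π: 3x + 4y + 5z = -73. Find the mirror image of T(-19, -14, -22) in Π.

(-1, 10, 8)

λ = (n·T − d)/|n|² = (-223 − (-73))/50 = -3.
Reflection = T − 2λn = (-19, -14, -22) − (-6)·(3, 4, 5) = (-1, 10, 8).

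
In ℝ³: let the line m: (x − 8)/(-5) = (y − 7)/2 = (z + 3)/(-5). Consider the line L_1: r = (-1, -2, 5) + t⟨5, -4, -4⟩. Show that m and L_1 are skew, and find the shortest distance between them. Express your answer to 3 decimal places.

m has direction (-5, 2, -5) through (8, 7, -3).
Common perpendicular direction n = (-5, 2, -5) × (5, -4, -4) = (-28, -45, 10).
With w = (-1, -2, 5) − (8, 7, -3) = (-9, -9, 8), w · n = 737.
Since n ≠ 0 the lines are not parallel, and w · n = 737 ≠ 0 so they do not intersect; hence they are skew.
Distance = |w · n| / |n| = |737| / √2909 ≈ 13.665.

13.665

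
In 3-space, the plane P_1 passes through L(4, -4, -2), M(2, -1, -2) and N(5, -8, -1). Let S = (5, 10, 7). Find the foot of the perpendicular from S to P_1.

LM = (-2, 3, 0), LN = (1, -4, 1); a normal to P_1 is LM × LN = (3, 2, 5).
Using L: P_1 has equation 3x + 2y + 5z = -6.
Foot = S − λn with λ = (n·S − d)/|n|² = (70 − (-6))/38 = 2.
Foot = (5, 10, 7) − 2·(3, 2, 5) = (-1, 6, -3).

(-1, 6, -3)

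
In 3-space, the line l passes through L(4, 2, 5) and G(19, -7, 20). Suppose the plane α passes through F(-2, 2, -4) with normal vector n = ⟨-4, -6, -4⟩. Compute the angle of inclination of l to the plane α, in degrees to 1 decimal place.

A direction vector for l is G − L = (15, -9, 15).
α: n·r = n·F gives -4x - 6y - 4z = 12.
sin θ = |n·v| / (|n||v|) = |-66| / (√68 · √531) = 0.34733.
θ ≈ 20.3°.

20.3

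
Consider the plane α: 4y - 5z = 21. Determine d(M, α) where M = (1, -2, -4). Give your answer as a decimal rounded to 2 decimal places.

1.41

n·M − d = (0)·(1) + (4)·(-2) + (-5)·(-4) − 21 = -9; |n| = √41.
Distance = |-9| / √41 = 9/√41 ≈ 1.41.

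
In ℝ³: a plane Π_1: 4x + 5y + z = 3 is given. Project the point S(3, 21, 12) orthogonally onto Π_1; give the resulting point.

Foot = S − λn with λ = (n·S − d)/|n|² = (129 − 3)/42 = 3.
Foot = (3, 21, 12) − 3·(4, 5, 1) = (-9, 6, 9).

(-9, 6, 9)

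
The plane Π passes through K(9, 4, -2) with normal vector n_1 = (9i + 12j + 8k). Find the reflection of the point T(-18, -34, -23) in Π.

(36, 38, 25)

Π: n_1·r = n_1·K gives 9x + 12y + 8z = 113.
λ = (n·T − d)/|n|² = (-754 − 113)/289 = -3.
Reflection = T − 2λn = (-18, -34, -23) − (-6)·(9, 12, 8) = (36, 38, 25).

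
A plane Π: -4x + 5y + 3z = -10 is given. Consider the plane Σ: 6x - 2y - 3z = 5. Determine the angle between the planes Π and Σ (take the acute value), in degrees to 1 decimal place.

cos θ = |n₁·n₂| / (|n₁||n₂|) = |-43| / (√50 · √49).
θ = arccos(0.86873) ≈ 29.7°.

29.7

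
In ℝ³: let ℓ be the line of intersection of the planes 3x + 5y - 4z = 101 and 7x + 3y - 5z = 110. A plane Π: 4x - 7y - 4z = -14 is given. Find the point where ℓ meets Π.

(5, 10, -9)

Direction of ℓ: (3, 5, -4) × (7, 3, -5) = (-13, -13, -26).
A point on ℓ: solving the two plane equations with x = 1 gives (1, 6, -17).
Substitute r = (1, 6, -17) + t(-13, -13, -26) into the plane: 30 + 143t = -14, so t = -4/13.
Intersection: (1, 6, -17) + (-4/13)·(-13, -13, -26) = (5, 10, -9).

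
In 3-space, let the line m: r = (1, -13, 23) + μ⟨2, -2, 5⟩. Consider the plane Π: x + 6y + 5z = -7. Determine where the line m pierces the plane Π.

Substitute r = (1, -13, 23) + t(2, -2, 5) into the plane: 38 + 15t = -7, so t = -3.
Intersection: (1, -13, 23) + (-3)·(2, -2, 5) = (-5, -7, 8).

(-5, -7, 8)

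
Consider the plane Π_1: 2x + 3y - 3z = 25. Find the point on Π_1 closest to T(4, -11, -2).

Foot = T − λn with λ = (n·T − d)/|n|² = (-19 − 25)/22 = -2.
Foot = (4, -11, -2) − (-2)·(2, 3, -3) = (8, -5, -8).

(8, -5, -8)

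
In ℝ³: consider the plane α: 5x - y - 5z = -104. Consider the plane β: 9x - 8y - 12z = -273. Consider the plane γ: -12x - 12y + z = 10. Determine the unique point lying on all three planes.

(-9, 9, 10)

Solving the 3×3 linear system 5x - y - 5z = -104, 9x - 8y - 12z = -273, -12x - 12y + z = 10 (e.g. by elimination or Cramer's rule, determinant = 125) gives (-9, 9, 10).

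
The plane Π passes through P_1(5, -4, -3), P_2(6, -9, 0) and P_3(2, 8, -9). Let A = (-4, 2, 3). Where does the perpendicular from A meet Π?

P_1P_2 = (1, -5, 3), P_1P_3 = (-3, 12, -6); a normal to Π is P_1P_2 × P_1P_3 = (-6, -3, -3).
Using P_1: Π has equation -6x - 3y - 3z = -9.
Foot = A − λn with λ = (n·A − d)/|n|² = (9 − (-9))/54 = 1/3.
Foot = (-4, 2, 3) − (1/3)·(-6, -3, -3) = (-2, 3, 4).

(-2, 3, 4)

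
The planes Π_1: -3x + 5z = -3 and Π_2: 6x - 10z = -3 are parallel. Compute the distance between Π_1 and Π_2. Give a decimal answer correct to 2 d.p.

0.77

Rescale Π_2 by 1/(-2): -3x + 5z = 3/2. Then distance = |-3 − (3/2)| / √34 ≈ 0.77.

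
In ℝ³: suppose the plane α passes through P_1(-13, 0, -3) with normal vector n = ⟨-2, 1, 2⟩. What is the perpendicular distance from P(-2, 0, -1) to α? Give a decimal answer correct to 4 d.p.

α: n·r = n·P_1 gives -2x + y + 2z = 20.
n·P − d = (-2)·(-2) + (1)·(0) + (2)·(-1) − 20 = -18; |n| = √9.
Distance = |-18| / √9 = 18/√9 ≈ 6.0000.

6.0000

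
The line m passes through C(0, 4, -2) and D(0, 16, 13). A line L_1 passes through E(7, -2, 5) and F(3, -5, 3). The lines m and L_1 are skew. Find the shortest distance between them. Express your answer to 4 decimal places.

10.5831

A direction vector for m is D − C = (0, 12, 15).
A direction vector for L_1 is F − E = (-4, -3, -2).
Common perpendicular direction n = (0, 12, 15) × (-4, -3, -2) = (21, -60, 48).
With w = (7, -2, 5) − (0, 4, -2) = (7, -6, 7), w · n = 843.
Distance = |w · n| / |n| = |843| / √6345 ≈ 10.5831.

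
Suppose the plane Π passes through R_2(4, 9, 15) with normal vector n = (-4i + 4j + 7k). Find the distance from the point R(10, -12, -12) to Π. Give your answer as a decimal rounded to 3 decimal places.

Π: n·r = n·R_2 gives -4x + 4y + 7z = 125.
n·R − d = (-4)·(10) + (4)·(-12) + (7)·(-12) − 125 = -297; |n| = √81.
Distance = |-297| / √81 = 297/√81 ≈ 33.000.

33.000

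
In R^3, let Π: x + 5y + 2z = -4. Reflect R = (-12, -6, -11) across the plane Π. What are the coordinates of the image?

(-8, 14, -3)

λ = (n·R − d)/|n|² = (-64 − (-4))/30 = -2.
Reflection = R − 2λn = (-12, -6, -11) − (-4)·(1, 5, 2) = (-8, 14, -3).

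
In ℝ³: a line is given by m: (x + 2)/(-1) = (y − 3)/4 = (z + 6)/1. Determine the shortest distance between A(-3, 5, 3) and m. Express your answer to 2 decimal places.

8.25

m has direction (-1, 4, 1) through (-2, 3, -6).
Taking (-2, 3, -6) on m with direction v = (-1, 4, 1): w = A − (-2, 3, -6) = (-1, 2, 9), and w × v = (-34, -8, -2).
Distance = |w × v| / |v| = √1224 / √18 ≈ 8.25.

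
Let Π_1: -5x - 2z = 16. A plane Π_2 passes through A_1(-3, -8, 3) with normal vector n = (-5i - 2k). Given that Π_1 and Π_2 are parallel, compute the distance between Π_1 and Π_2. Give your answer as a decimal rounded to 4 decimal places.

Π_2: n·r = n·A_1 gives -5x - 2z = 9.
Same normal n = (-5, 0, -2) with |n| = √29; distance = |16 − 9| / |n| = 7/√29 ≈ 1.2999.

1.2999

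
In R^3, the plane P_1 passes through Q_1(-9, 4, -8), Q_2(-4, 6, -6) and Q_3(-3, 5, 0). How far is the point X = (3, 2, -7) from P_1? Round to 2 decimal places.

Q_1Q_2 = (5, 2, 2), Q_1Q_3 = (6, 1, 8); a normal to P_1 is Q_1Q_2 × Q_1Q_3 = (14, -28, -7).
Using Q_1: P_1 has equation 14x - 28y - 7z = -182.
n·X − d = (14)·(3) + (-28)·(2) + (-7)·(-7) − (-182) = 217; |n| = √1029.
Distance = |217| / √1029 = 217/√1029 ≈ 6.76.

6.76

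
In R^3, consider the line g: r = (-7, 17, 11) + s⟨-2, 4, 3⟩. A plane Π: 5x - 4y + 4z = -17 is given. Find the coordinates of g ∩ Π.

Substitute r = (-7, 17, 11) + t(-2, 4, 3) into the plane: -59 + (-14)t = -17, so t = -3.
Intersection: (-7, 17, 11) + (-3)·(-2, 4, 3) = (-1, 5, 2).

(-1, 5, 2)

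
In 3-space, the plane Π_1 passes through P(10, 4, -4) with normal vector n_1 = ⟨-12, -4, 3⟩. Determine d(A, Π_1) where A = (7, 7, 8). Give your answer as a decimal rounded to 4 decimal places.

Π_1: n_1·r = n_1·P gives -12x - 4y + 3z = -148.
n·A − d = (-12)·(7) + (-4)·(7) + (3)·(8) − (-148) = 60; |n| = √169.
Distance = |60| / √169 = 60/√169 ≈ 4.6154.

4.6154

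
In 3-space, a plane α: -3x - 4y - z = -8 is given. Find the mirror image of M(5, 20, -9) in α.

λ = (n·M − d)/|n|² = (-86 − (-8))/26 = -3.
Reflection = M − 2λn = (5, 20, -9) − (-6)·(-3, -4, -1) = (-13, -4, -15).

(-13, -4, -15)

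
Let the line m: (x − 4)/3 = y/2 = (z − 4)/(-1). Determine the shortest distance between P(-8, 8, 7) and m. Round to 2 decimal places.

13.39

m has direction (3, 2, -1) through (4, 0, 4).
Taking (4, 0, 4) on m with direction v = (3, 2, -1): w = P − (4, 0, 4) = (-12, 8, 3), and w × v = (-14, -3, -48).
Distance = |w × v| / |v| = √2509 / √14 ≈ 13.39.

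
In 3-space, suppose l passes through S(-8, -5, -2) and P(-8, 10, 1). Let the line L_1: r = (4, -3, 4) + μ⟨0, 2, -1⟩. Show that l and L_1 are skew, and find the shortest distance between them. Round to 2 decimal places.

A direction vector for l is P − S = (0, 15, 3).
Common perpendicular direction n = (0, 15, 3) × (0, 2, -1) = (-21, 0, 0).
With w = (4, -3, 4) − (-8, -5, -2) = (12, 2, 6), w · n = -252.
Since n ≠ 0 the lines are not parallel, and w · n = -252 ≠ 0 so they do not intersect; hence they are skew.
Distance = |w · n| / |n| = |-252| / √441 ≈ 12.00.

12.00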